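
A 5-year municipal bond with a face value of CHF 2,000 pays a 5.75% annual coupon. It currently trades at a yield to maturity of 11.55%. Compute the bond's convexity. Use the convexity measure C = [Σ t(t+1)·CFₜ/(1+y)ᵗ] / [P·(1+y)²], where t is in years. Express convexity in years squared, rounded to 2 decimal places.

With y = 0.1155:
  t   CF        PV=CF/(1+0.1155)^t    t·PV        t(t+1)·PV
  1       115.00       103.0928       103.0928         206.1856
  2       115.00        92.4185       184.8369         554.5107
  3       115.00        82.8494       248.5481         994.1922
  4       115.00        74.2710       297.0842       1,485.4209
  5     2,115.00     1,224.5105     6,122.5523      36,735.3137
  Σ                  1,577.1421     6,956.1142      39,975.6232
P = 1,577.1421.
Convexity = Σ t(t+1)·PV / [P·(1+y)²] = 39,975.6232 / (1,577.1421 × 1.244340) = 20.36973.

20.37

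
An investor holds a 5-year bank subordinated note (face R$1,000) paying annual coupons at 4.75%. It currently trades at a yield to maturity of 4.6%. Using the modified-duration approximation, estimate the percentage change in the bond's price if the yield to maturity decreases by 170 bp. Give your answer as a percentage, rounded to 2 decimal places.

+7.42%

Periodic yield y = 0.046. Modified duration first:
  t   CF        PV=CF/(1+0.046)^t    t·PV
  1        47.50        45.4111        45.4111
  2        47.50        43.4140        86.8281
  3        47.50        41.5048       124.5145
  4        47.50        39.6796       158.7182
  5     1,047.50       836.5571     4,182.7857
  Σ                  1,006.5667     4,598.2576
P = 1,006.5667; D_Mac = 4.56826 yrs; D_mod = 4.56826/(1+0.046) = 4.36736 yrs.
ΔP/P ≈ -D_mod · Δy = -4.36736 × (-0.017) = +0.074245 = +7.4245%.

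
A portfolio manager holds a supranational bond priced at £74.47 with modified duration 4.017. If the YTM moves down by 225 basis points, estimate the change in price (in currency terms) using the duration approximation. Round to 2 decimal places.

+£6.73

Duration approximation: ΔP/P ≈ -D_mod · Δy = -4.017 × (-0.0225) = +0.0903825.
ΔP ≈ 74.47 × (+0.0903825) = +6.730784775.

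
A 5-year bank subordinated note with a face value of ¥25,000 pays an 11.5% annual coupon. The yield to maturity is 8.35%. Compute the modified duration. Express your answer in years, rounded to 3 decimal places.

Periodic yield y = 0.0835. First find Macaulay duration:
  t   CF        PV=CF/(1+0.0835)^t    t·PV
  1     2,875.00     2,653.4379     2,653.4379
  2     2,875.00     2,448.9506     4,897.9011
  3     2,875.00     2,260.2220     6,780.6661
  4     2,875.00     2,086.0379     8,344.1514
  5    27,875.00    18,666.8182    93,334.0910
  Σ                 28,115.4666   116,010.2476
P = 28,115.4666; Macaulay duration = 116,010.2476 / 28,115.4666 = 4.12621 years.
Modified duration = D_Mac / (1 + y) = 4.12621 / 1.0835 = 3.80822 years.

3.808 years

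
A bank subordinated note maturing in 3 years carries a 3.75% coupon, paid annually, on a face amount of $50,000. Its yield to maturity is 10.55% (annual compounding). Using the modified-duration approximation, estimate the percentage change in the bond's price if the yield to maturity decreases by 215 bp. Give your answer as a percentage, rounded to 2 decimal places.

Periodic yield y = 0.1055. Modified duration first:
  t   CF        PV=CF/(1+0.1055)^t    t·PV
  1     1,875.00     1,696.0651     1,696.0651
  2     1,875.00     1,534.2064     3,068.4127
  3    51,875.00    38,395.6363   115,186.9088
  Σ                 41,625.9078   119,951.3867
P = 41,625.9078; D_Mac = 2.88165 yrs; D_mod = 2.88165/(1+0.1055) = 2.60665 yrs.
ΔP/P ≈ -D_mod · Δy = -2.60665 × (-0.0215) = +0.056043 = +5.6043%.

+5.60%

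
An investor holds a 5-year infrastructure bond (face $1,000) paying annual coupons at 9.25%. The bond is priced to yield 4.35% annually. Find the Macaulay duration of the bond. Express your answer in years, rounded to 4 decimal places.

4.3008 years

Periodic yield y = 0.0435. Discount each cash flow and weight by its year:
  t   CF        PV=CF/(1+0.0435)^t    t·PV
  1        92.50        88.6440        88.6440
  2        92.50        84.9487       169.8974
  3        92.50        81.4075       244.2225
  4        92.50        78.0139       312.0555
  5     1,092.50       882.9969     4,414.9845
  Σ                  1,216.0110     5,229.8039
Price P = Σ PV = 1,216.0110.
Macaulay duration = Σ(t·PV) / P = 5,229.8039 / 1,216.0110 = 4.30079 years.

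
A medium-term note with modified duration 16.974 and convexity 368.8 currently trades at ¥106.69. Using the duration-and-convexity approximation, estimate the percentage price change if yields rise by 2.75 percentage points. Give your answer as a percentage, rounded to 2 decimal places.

-32.73%

Duration effect: -D_mod·Δy = -16.974 × (+0.0275) = -0.466785
Convexity effect: ½·C·(Δy)² = 0.5 × 368.8 × (0.0275)² = +0.1394525
ΔP/P ≈ -0.466785 + 0.1394525 = -0.3273325
= -32.73325%.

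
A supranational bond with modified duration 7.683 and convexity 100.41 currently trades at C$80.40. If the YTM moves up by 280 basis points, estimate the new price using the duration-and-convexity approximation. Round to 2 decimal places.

Duration effect: -D_mod·Δy = -7.683 × (+0.028) = -0.215124
Convexity effect: ½·C·(Δy)² = 0.5 × 100.41 × (0.028)² = +0.03936072
ΔP/P ≈ -0.215124 + 0.03936072 = -0.17576328
New price ≈ 80.40 × (1 - 0.17576328) = 66.268632288.

C$66.27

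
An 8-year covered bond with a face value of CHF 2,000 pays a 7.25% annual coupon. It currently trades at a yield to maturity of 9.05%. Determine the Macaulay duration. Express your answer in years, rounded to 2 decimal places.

6.24 years

Periodic yield y = 0.0905. Discount each cash flow and weight by its year:
  t   CF        PV=CF/(1+0.0905)^t    t·PV
  1       145.00       132.9665       132.9665
  2       145.00       121.9317       243.8634
  3       145.00       111.8127       335.4380
  4       145.00       102.5334       410.1336
  5       145.00        94.0242       470.1210
  6       145.00        86.2212       517.3271
  7       145.00        79.0657       553.4601
  8     2,145.00     1,072.5608     8,580.4867
  Σ                  1,801.1163    11,243.7965
Price P = Σ PV = 1,801.1163.
Macaulay duration = Σ(t·PV) / P = 11,243.7965 / 1,801.1163 = 6.24268 years.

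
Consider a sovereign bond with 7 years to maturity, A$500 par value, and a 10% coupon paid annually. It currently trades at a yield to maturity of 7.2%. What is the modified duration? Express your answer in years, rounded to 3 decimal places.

Periodic yield y = 0.072. First find Macaulay duration:
  t   CF        PV=CF/(1+0.072)^t    t·PV
  1        50.00        46.6418        46.6418
  2        50.00        43.5091        87.0183
  3        50.00        40.5869       121.7606
  4        50.00        37.8609       151.4436
  5        50.00        35.3180       176.5900
  6        50.00        32.9459       197.6754
  7       550.00       338.0642     2,366.4495
  Σ                    574.9268     3,147.5791
P = 574.9268; Macaulay duration = 3,147.5791 / 574.9268 = 5.47475 years.
Modified duration = D_Mac / (1 + y) = 5.47475 / 1.072 = 5.10704 years.

5.107 years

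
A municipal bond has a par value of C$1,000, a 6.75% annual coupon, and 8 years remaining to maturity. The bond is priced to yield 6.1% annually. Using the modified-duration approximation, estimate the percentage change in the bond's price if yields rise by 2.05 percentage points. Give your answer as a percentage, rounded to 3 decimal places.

-12.503%

Periodic yield y = 0.061. Modified duration first:
  t   CF        PV=CF/(1+0.061)^t    t·PV
  1        67.50        63.6192        63.6192
  2        67.50        59.9616       119.9231
  3        67.50        56.5142       169.5426
  4        67.50        53.2650       213.0602
  5        67.50        50.2027       251.0134
  6        67.50        47.3164       283.8983
  7        67.50        44.5960       312.1721
  8     1,067.50       664.7293     5,317.8343
  Σ                  1,040.2044     6,731.0632
P = 1,040.2044; D_Mac = 6.47090 yrs; D_mod = 6.47090/(1+0.061) = 6.09887 yrs.
ΔP/P ≈ -D_mod · Δy = -6.09887 × (+0.0205) = -0.125027 = -12.5027%.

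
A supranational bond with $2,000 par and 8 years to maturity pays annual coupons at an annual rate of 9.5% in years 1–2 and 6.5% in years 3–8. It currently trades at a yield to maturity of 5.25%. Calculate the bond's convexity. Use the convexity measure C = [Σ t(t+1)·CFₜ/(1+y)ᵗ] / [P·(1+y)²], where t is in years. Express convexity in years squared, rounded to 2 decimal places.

With y = 0.0525:
  t   CF        PV=CF/(1+0.0525)^t    t·PV        t(t+1)·PV
  1       190.00       180.5226       180.5226         361.0451
  2       190.00       171.5179       343.0358       1,029.1073
  3       130.00       111.5006       334.5017       1,338.0067
  4       130.00       105.9388       423.7551       2,118.7754
  5       130.00       100.6544       503.2721       3,019.6325
  6       130.00        95.6336       573.8019       4,016.6132
  7       130.00        90.8633       636.0433       5,088.3461
  8     2,130.00     1,414.4994    11,315.9952     101,843.9568
  Σ                  2,271.1306    14,310.9275     118,815.4831
P = 2,271.1306.
Convexity = Σ t(t+1)·PV / [P·(1+y)²] = 118,815.4831 / (2,271.1306 × 1.107756) = 47.22661.

47.23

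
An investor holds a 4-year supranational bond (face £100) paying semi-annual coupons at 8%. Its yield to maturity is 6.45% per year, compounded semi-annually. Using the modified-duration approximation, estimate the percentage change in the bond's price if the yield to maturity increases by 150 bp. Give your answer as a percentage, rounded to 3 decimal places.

-5.109%

Periodic yield y = 0.03225. Modified duration first:
  t   CF        PV=CF/(1+0.03225)^t    t·PV
  1         4.00         3.8750         3.8750
  2         4.00         3.7540         7.5079
  3         4.00         3.6367        10.9100
  4         4.00         3.5231        14.0923
  5         4.00         3.4130        17.0650
  6         4.00         3.3064        19.8382
  7         4.00         3.2031        22.4215
  8       104.00        80.6778       645.4226
  Σ                    105.3890       741.1325
P = 105.3890; D_Mac = 7.03235 half-year periods = 3.51618 yrs; D_mod = 3.51618/(1+0.03225) = 3.40632 yrs.
ΔP/P ≈ -D_mod · Δy = -3.40632 × (+0.015) = -0.051095 = -5.1095%.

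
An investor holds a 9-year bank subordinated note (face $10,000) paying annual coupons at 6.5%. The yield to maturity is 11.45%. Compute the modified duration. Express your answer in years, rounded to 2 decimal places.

Periodic yield y = 0.1145. First find Macaulay duration:
  t   CF        PV=CF/(1+0.1145)^t    t·PV
  1       650.00       583.2212       583.2212
  2       650.00       523.3030     1,046.6060
  3       650.00       469.5406     1,408.6218
  4       650.00       421.3016     1,685.2062
  5       650.00       378.0184     1,890.0922
  6       650.00       339.1821     2,035.0926
  7       650.00       304.3357     2,130.3496
  8       650.00       273.0692     2,184.5539
  9    10,650.00     4,014.4768    36,130.2912
  Σ                  7,306.4485    49,094.0347
P = 7,306.4485; Macaulay duration = 49,094.0347 / 7,306.4485 = 6.71927 years.
Modified duration = D_Mac / (1 + y) = 6.71927 / 1.1145 = 6.02896 years.

6.03 years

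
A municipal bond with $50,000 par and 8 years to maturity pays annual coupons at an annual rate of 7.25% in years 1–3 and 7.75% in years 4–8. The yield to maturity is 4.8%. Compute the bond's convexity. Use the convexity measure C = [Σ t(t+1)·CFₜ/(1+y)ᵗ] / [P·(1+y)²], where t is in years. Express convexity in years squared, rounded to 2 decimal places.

With y = 0.048:
  t   CF        PV=CF/(1+0.048)^t    t·PV        t(t+1)·PV
  1     3,625.00     3,458.9695     3,458.9695       6,917.9389
  2     3,625.00     3,300.5434     6,601.0868      19,803.2603
  3     3,625.00     3,149.3735     9,448.1204      37,792.4815
  4     3,875.00     3,212.3775    12,849.5100      64,247.5501
  5     3,875.00     3,065.2457    15,326.2286      91,957.3714
  6     3,875.00     2,924.8528    17,549.1167     122,843.8167
  7     3,875.00     2,790.8901    19,536.2304     156,289.8431
  8    53,875.00    37,025.1667   296,201.3332   2,665,811.9990
  Σ                 58,927.4190   380,970.5955   3,165,664.2611
P = 58,927.4190.
Convexity = Σ t(t+1)·PV / [P·(1+y)²] = 3,165,664.2611 / (58,927.4190 × 1.098304) = 48.91306.

48.91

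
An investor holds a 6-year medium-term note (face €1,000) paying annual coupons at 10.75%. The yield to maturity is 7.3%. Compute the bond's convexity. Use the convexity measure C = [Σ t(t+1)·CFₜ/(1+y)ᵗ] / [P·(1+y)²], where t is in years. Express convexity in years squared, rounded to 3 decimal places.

27.016

With y = 0.073:
  t   CF        PV=CF/(1+0.073)^t    t·PV        t(t+1)·PV
  1       107.50       100.1864       100.1864         200.3728
  2       107.50        93.3704       186.7407         560.2221
  3       107.50        87.0180       261.0541       1,044.2165
  4       107.50        81.0979       324.3916       1,621.9579
  5       107.50        75.5805       377.9026       2,267.4155
  6     1,107.50       725.6804     4,354.0825      30,478.5775
  Σ                  1,162.9336     5,604.3579      36,172.7623
P = 1,162.9336.
Convexity = Σ t(t+1)·PV / [P·(1+y)²] = 36,172.7623 / (1,162.9336 × 1.151329) = 27.01639.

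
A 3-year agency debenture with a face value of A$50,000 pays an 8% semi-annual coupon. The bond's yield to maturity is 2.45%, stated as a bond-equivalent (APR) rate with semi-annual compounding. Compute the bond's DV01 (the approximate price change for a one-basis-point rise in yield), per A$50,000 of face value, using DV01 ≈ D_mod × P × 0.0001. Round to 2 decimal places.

Periodic yield y = 0.01225.
  t   CF        PV=CF/(1+0.01225)^t    t·PV
  1     2,000.00     1,975.7965     1,975.7965
  2     2,000.00     1,951.8859     3,903.7718
  3     2,000.00     1,928.2646     5,784.7939
  4     2,000.00     1,904.9293     7,619.7171
  5     2,000.00     1,881.8763     9,409.3814
  6    52,000.00    48,336.6592   290,019.9554
  Σ                 57,979.4118   318,713.4161
P = 57,979.4118; D_Mac = 5.49701 half-year periods = 2.74851 yrs; D_mod = 2.71524 yrs.
DV01 ≈ 2.71524 × 57,979.4118 × 0.0001 = 15.742821.

A$15.74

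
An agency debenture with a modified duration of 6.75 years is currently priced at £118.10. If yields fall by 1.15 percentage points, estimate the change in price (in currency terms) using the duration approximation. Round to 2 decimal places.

Duration approximation: ΔP/P ≈ -D_mod · Δy = -6.75 × (-0.0115) = +0.077625.
ΔP ≈ 118.10 × (+0.077625) = +9.1675125.

+£9.17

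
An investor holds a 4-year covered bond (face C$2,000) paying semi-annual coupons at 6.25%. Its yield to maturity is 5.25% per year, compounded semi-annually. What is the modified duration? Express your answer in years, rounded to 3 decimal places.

Periodic yield y = 0.02625. First find Macaulay duration:
  t   CF        PV=CF/(1+0.02625)^t    t·PV
  1        62.50        60.9013        60.9013
  2        62.50        59.3436       118.6871
  3        62.50        57.8256       173.4769
  4        62.50        56.3466       225.3862
  5        62.50        54.9053       274.5264
  6        62.50        53.5009       321.0053
  7        62.50        52.1324       364.9269
  8     2,062.50     1,676.3650    13,410.9204
  Σ                  2,071.3207    14,949.8306
P = 2,071.3207; Macaulay duration = 14,949.8306 / 2,071.3207 = 7.21754 half-year periods = 3.60877 years.
Modified duration = D_Mac / (1 + y) = 3.60877 / 1.02625 = 3.51646 years.

3.516 years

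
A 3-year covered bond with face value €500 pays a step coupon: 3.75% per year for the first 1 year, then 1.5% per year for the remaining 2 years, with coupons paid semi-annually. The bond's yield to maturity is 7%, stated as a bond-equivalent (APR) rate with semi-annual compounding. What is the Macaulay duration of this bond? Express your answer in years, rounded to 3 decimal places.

2.886 years

Periodic yield y = 0.035. Discount each cash flow and weight by its period:
  t   CF        PV=CF/(1+0.035)^t    t·PV
  1        9.375         9.0580         9.0580
  2        9.375         8.7517        17.5033
  3        3.750         3.3823        10.1469
  4        3.750         3.2679        13.0716
  5        3.750         3.1574        15.7870
  6      503.750       409.8009     2,458.8057
  Σ                    437.4182     2,524.3725
Price P = Σ PV = 437.4182.
Macaulay duration = Σ(t·PV) / P = 2,524.3725 / 437.4182 = 5.77107 half-year periods.
In years: 5.77107 / 2 = 2.88554 years.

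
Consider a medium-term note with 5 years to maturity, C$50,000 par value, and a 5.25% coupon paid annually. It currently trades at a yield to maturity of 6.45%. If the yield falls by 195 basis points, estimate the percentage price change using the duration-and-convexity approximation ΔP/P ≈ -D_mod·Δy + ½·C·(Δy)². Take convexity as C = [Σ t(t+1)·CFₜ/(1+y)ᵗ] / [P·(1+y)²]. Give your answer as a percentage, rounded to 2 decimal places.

With y = 0.0645:
  t   CF        PV=CF/(1+0.0645)^t    t·PV        t(t+1)·PV
  1     2,625.00     2,465.9465     2,465.9465       4,931.8929
  2     2,625.00     2,316.5303     4,633.0605      13,899.1815
  3     2,625.00     2,176.1675     6,528.5024      26,114.0094
  4     2,625.00     2,044.3095     8,177.2380      40,886.1898
  5    52,625.00    38,500.2704   192,501.3521   1,155,008.1127
  Σ                 47,503.2241   214,306.0994   1,240,839.3863
P = 47,503.2241; D_Mac = 4.51140 yrs; D_mod = 4.23805 yrs; C = 23.05160.
Duration effect: -4.23805 × (-0.0195) = +0.082642
Convexity effect: 0.5 × 23.05160 × (-0.0195)² = +0.0043827
ΔP/P ≈ +0.082642 + 0.0043827 = +0.087025 = +8.7025%.

+8.70%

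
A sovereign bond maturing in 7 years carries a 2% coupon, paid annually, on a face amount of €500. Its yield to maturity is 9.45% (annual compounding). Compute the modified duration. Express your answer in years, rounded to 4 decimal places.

5.9131 years

Periodic yield y = 0.0945. First find Macaulay duration:
  t   CF        PV=CF/(1+0.0945)^t    t·PV
  1        10.00         9.1366         9.1366
  2        10.00         8.3477        16.6955
  3        10.00         7.6270        22.8809
  4        10.00         6.9685        27.8738
  5        10.00         6.3668        31.8340
  6        10.00         5.8171        34.9025
  7       510.00       271.0565     1,897.3954
  Σ                    315.3201     2,040.7188
P = 315.3201; Macaulay duration = 2,040.7188 / 315.3201 = 6.47189 years.
Modified duration = D_Mac / (1 + y) = 6.47189 / 1.0945 = 5.91311 years.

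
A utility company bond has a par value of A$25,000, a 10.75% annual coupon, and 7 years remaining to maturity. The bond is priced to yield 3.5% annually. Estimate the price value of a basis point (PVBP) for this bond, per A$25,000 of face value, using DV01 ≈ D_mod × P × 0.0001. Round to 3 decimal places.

Periodic yield y = 0.035.
  t   CF        PV=CF/(1+0.035)^t    t·PV
  1     2,687.50     2,596.6184     2,596.6184
  2     2,687.50     2,508.8100     5,017.6200
  3     2,687.50     2,423.9710     7,271.9131
  4     2,687.50     2,342.0010     9,368.0039
  5     2,687.50     2,262.8029    11,314.0144
  6     2,687.50     2,186.2830    13,117.6979
  7    27,687.50    21,762.1247   152,334.8731
  Σ                 36,082.6110   201,020.7408
P = 36,082.6110; D_Mac = 5.57113 yrs; D_mod = 5.38273 yrs.
DV01 ≈ 5.38273 × 36,082.6110 × 0.0001 = 19.422294.

A$19.422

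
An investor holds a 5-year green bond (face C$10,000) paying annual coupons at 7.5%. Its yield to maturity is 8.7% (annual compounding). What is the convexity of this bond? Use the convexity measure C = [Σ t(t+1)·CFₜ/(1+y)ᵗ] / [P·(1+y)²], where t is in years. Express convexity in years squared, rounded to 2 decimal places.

20.91

With y = 0.087:
  t   CF        PV=CF/(1+0.087)^t    t·PV        t(t+1)·PV
  1       750.00       689.9724       689.9724       1,379.9448
  2       750.00       634.7492     1,269.4984       3,808.4953
  3       750.00       583.9459     1,751.8378       7,007.3511
  4       750.00       537.2088     2,148.8350      10,744.1752
  5    10,750.00     7,083.7095    35,418.5476     212,511.2856
  Σ                  9,529.5858    41,278.6913     235,451.2520
P = 9,529.5858.
Convexity = Σ t(t+1)·PV / [P·(1+y)²] = 235,451.2520 / (9,529.5858 × 1.181569) = 20.91067.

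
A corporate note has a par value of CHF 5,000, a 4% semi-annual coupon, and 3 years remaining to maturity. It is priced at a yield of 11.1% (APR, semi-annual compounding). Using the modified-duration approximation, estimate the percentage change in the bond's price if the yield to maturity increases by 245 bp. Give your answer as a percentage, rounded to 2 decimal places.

Periodic yield y = 0.0555. Modified duration first:
  t   CF        PV=CF/(1+0.0555)^t    t·PV
  1       100.00        94.7418        94.7418
  2       100.00        89.7601       179.5203
  3       100.00        85.0404       255.1212
  4       100.00        80.5688       322.2753
  5       100.00        76.3324       381.6619
  6     5,100.00     3,688.2534    22,129.5203
  Σ                  4,114.6970    23,362.8409
P = 4,114.6970; D_Mac = 5.67790 half-year periods = 2.83895 yrs; D_mod = 2.83895/(1+0.0555) = 2.68967 yrs.
ΔP/P ≈ -D_mod · Δy = -2.68967 × (+0.0245) = -0.065897 = -6.5897%.

-6.59%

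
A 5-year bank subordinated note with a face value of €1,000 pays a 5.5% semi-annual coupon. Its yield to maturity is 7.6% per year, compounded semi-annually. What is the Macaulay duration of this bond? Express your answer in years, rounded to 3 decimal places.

4.408 years

Periodic yield y = 0.038. Discount each cash flow and weight by its period:
  t   CF        PV=CF/(1+0.038)^t    t·PV
  1        27.50        26.4933        26.4933
  2        27.50        25.5234        51.0467
  3        27.50        24.5890        73.7670
  4        27.50        23.6888        94.7552
  5        27.50        22.8216       114.1080
  6        27.50        21.9861       131.9167
  7        27.50        21.1812       148.2686
  8        27.50        20.4058       163.2465
  9        27.50        19.6588       176.9290
  10    1,027.50       707.6334     7,076.3335
  Σ                    913.9813     8,056.8645
Price P = Σ PV = 913.9813.
Macaulay duration = Σ(t·PV) / P = 8,056.8645 / 913.9813 = 8.81513 half-year periods.
In years: 8.81513 / 2 = 4.40757 years.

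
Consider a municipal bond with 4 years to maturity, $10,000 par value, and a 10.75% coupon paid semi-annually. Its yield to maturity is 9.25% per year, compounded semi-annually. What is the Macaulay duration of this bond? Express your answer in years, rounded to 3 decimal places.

Periodic yield y = 0.04625. Discount each cash flow and weight by its period:
  t   CF        PV=CF/(1+0.04625)^t    t·PV
  1       537.50       513.7395       513.7395
  2       537.50       491.0294       982.0589
  3       537.50       469.3232     1,407.9697
  4       537.50       448.5766     1,794.3063
  5       537.50       428.7470     2,143.7351
  6       537.50       409.7940     2,458.7643
  7       537.50       391.6789     2,741.7523
  8    10,537.50     7,339.2861    58,714.2891
  Σ                 10,492.1749    70,756.6151
Price P = Σ PV = 10,492.1749.
Macaulay duration = Σ(t·PV) / P = 70,756.6151 / 10,492.1749 = 6.74375 half-year periods.
In years: 6.74375 / 2 = 3.37188 years.

3.372 years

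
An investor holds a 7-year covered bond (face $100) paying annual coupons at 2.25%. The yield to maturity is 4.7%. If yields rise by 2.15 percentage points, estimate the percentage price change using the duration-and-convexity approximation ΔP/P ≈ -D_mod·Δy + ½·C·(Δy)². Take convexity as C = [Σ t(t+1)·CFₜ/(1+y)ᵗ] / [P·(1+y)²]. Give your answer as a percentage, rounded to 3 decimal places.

-12.298%

With y = 0.047:
  t   CF        PV=CF/(1+0.047)^t    t·PV        t(t+1)·PV
  1         2.25         2.1490         2.1490           4.2980
  2         2.25         2.0525         4.1051          12.3152
  3         2.25         1.9604         5.8812          23.5247
  4         2.25         1.8724         7.4896          37.4478
  5         2.25         1.7883         8.9417          53.6501
  6         2.25         1.7081        10.2483          71.7384
  7       102.25        74.1373       518.9608       4,151.6867
  Σ                     85.6680       557.7756       4,354.6608
P = 85.6680; D_Mac = 6.51090 yrs; D_mod = 6.21863 yrs; C = 46.37058.
Duration effect: -6.21863 × (+0.0215) = -0.133700
Convexity effect: 0.5 × 46.37058 × (0.0215)² = +0.0107174
ΔP/P ≈ -0.133700 + 0.0107174 = -0.122983 = -12.2983%.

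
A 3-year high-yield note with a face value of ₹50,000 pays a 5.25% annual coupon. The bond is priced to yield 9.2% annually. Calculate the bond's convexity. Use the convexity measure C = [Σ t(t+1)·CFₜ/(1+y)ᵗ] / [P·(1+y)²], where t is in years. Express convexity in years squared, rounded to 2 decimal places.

9.37

With y = 0.092:
  t   CF        PV=CF/(1+0.092)^t    t·PV        t(t+1)·PV
  1     2,625.00     2,403.8462     2,403.8462       4,807.6923
  2     2,625.00     2,201.3243     4,402.6486      13,207.9459
  3    52,625.00    40,413.2887   121,239.8662     484,959.4649
  Σ                 45,018.4592   128,046.3610     502,975.1031
P = 45,018.4592.
Convexity = Σ t(t+1)·PV / [P·(1+y)²] = 502,975.1031 / (45,018.4592 × 1.192464) = 9.36937.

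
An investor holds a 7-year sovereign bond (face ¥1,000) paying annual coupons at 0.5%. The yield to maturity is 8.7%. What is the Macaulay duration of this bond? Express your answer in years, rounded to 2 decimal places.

6.85 years

Periodic yield y = 0.087. Discount each cash flow and weight by its year:
  t   CF        PV=CF/(1+0.087)^t    t·PV
  1         5.00         4.5998         4.5998
  2         5.00         4.2317         8.4633
  3         5.00         3.8930        11.6789
  4         5.00         3.5814        14.3256
  5         5.00         3.2947        16.4737
  6         5.00         3.0310        18.1863
  7     1,005.00       560.4789     3,923.3522
  Σ                    583.1105     3,997.0798
Price P = Σ PV = 583.1105.
Macaulay duration = Σ(t·PV) / P = 3,997.0798 / 583.1105 = 6.85476 years.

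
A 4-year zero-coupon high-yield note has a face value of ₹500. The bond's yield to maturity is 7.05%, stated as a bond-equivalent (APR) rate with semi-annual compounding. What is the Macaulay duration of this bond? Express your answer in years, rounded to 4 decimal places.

A zero-coupon bond has a single cash flow at maturity, so its Macaulay duration equals its maturity: 4 years.
(Equivalently: 8 semi-annual periods ÷ 2 = 4 years.)

4.0000 years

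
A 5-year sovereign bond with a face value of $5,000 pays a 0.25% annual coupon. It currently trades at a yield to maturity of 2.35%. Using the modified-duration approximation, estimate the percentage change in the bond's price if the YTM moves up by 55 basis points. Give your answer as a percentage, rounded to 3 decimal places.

-2.673%

Periodic yield y = 0.0235. Modified duration first:
  t   CF        PV=CF/(1+0.0235)^t    t·PV
  1        12.50        12.2130        12.2130
  2        12.50        11.9326        23.8652
  3        12.50        11.6586        34.9758
  4        12.50        11.3909        45.5637
  5     5,012.50     4,462.8794    22,314.3970
  Σ                  4,510.0745    22,431.0146
P = 4,510.0745; D_Mac = 4.97354 yrs; D_mod = 4.97354/(1+0.0235) = 4.85934 yrs.
ΔP/P ≈ -D_mod · Δy = -4.85934 × (+0.0055) = -0.026726 = -2.6726%.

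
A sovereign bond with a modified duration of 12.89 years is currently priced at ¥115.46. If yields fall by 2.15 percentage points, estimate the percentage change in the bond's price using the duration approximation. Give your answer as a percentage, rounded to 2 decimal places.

Duration approximation: ΔP/P ≈ -D_mod · Δy = -12.89 × (-0.0215) = +0.277135.
As a percentage: +27.7135%.

+27.71%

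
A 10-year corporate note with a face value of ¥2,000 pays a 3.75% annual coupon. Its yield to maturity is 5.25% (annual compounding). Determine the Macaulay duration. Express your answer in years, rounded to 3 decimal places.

8.411 years

Periodic yield y = 0.0525. Discount each cash flow and weight by its year:
  t   CF        PV=CF/(1+0.0525)^t    t·PV
  1        75.00        71.2589        71.2589
  2        75.00        67.7044       135.4089
  3        75.00        64.3272       192.9817
  4        75.00        61.1185       244.4741
  5        75.00        58.0699       290.3493
  6        75.00        55.1733       331.0396
  7        75.00        52.4211       366.9480
  8        75.00        49.8063       398.4505
  9        75.00        47.3219       425.8972
  10    2,075.00     1,243.9332    12,439.3319
  Σ                  1,771.1348    14,896.1401
Price P = Σ PV = 1,771.1348.
Macaulay duration = Σ(t·PV) / P = 14,896.1401 / 1,771.1348 = 8.41051 years.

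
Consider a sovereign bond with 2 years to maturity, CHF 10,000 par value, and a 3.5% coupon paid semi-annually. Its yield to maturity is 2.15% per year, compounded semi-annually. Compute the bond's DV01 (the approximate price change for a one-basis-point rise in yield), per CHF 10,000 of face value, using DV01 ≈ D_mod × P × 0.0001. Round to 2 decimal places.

Periodic yield y = 0.01075.
  t   CF        PV=CF/(1+0.01075)^t    t·PV
  1       175.00       173.1388       173.1388
  2       175.00       171.2973       342.5946
  3       175.00       169.4755       508.4264
  4    10,175.00     9,748.9854    38,995.9414
  Σ                 10,262.8969    40,020.1011
P = 10,262.8969; D_Mac = 3.89949 half-year periods = 1.94975 yrs; D_mod = 1.92901 yrs.
DV01 ≈ 1.92901 × 10,262.8969 × 0.0001 = 1.979723.

CHF 1.98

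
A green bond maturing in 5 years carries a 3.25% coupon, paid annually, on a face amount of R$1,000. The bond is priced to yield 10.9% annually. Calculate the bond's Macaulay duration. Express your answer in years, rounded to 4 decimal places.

4.6293 years

Periodic yield y = 0.109. Discount each cash flow and weight by its year:
  t   CF        PV=CF/(1+0.109)^t    t·PV
  1        32.50        29.3057        29.3057
  2        32.50        26.4253        52.8506
  3        32.50        23.8281        71.4842
  4        32.50        21.4861        85.9443
  5     1,032.50       615.5061     3,077.5303
  Σ                    716.5512     3,317.1151
Price P = Σ PV = 716.5512.
Macaulay duration = Σ(t·PV) / P = 3,317.1151 / 716.5512 = 4.62928 years.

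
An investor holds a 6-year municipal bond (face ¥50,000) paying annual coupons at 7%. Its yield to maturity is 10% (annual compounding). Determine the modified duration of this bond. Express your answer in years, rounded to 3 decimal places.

Periodic yield y = 0.1. First find Macaulay duration:
  t   CF        PV=CF/(1+0.1)^t    t·PV
  1     3,500.00     3,181.8182     3,181.8182
  2     3,500.00     2,892.5620     5,785.1240
  3     3,500.00     2,629.6018     7,888.8054
  4     3,500.00     2,390.5471     9,562.1884
  5     3,500.00     2,173.2246    10,866.1232
  6    53,500.00    30,199.3553   181,196.1315
  Σ                 43,467.1090   218,480.1906
P = 43,467.1090; Macaulay duration = 218,480.1906 / 43,467.1090 = 5.02633 years.
Modified duration = D_Mac / (1 + y) = 5.02633 / 1.1 = 4.56939 years.

4.569 years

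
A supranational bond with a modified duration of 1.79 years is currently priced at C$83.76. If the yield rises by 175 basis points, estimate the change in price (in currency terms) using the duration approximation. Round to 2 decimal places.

-C$2.62

Duration approximation: ΔP/P ≈ -D_mod · Δy = -1.79 × (+0.0175) = -0.031325.
ΔP ≈ 83.76 × (-0.031325) = -2.623782.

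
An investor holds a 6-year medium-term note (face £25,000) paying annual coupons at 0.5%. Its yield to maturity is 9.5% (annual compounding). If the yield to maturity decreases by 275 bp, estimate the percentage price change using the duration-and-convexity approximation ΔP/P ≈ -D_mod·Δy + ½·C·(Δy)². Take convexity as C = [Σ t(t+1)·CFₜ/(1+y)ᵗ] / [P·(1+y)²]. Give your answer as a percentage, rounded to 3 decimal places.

+16.109%

With y = 0.095:
  t   CF        PV=CF/(1+0.095)^t    t·PV        t(t+1)·PV
  1       125.00       114.1553       114.1553         228.3105
  2       125.00       104.2514       208.5027         625.5082
  3       125.00        95.2067       285.6202       1,142.4808
  4       125.00        86.9468       347.7871       1,738.9357
  5       125.00        79.4035       397.0173       2,382.1037
  6    25,125.00    14,575.4293    87,452.5758     612,168.0309
  Σ                 15,055.3929    88,805.6585     618,285.3698
P = 15,055.3929; D_Mac = 5.89859 yrs; D_mod = 5.38684 yrs; C = 34.25064.
Duration effect: -5.38684 × (-0.0275) = +0.148138
Convexity effect: 0.5 × 34.25064 × (-0.0275)² = +0.0129510
ΔP/P ≈ +0.148138 + 0.0129510 = +0.161089 = +16.1089%.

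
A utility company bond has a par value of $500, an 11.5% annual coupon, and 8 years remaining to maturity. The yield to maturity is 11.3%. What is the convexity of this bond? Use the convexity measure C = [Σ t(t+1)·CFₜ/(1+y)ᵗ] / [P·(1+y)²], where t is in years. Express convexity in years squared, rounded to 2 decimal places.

35.93

With y = 0.113:
  t   CF        PV=CF/(1+0.113)^t    t·PV        t(t+1)·PV
  1        57.50        51.6622        51.6622         103.3243
  2        57.50        46.4170        92.8341         278.5023
  3        57.50        41.7044       125.1133         500.4533
  4        57.50        37.4703       149.8812         749.4060
  5        57.50        33.6660       168.3302       1,009.9812
  6        57.50        30.2480       181.4881       1,270.4166
  7        57.50        27.1770       190.2391       1,521.9126
  8       557.50       236.7465     1,893.9720      17,045.7476
  Σ                    505.0915     2,853.5201      22,479.7440
P = 505.0915.
Convexity = Σ t(t+1)·PV / [P·(1+y)²] = 22,479.7440 / (505.0915 × 1.238769) = 35.92783.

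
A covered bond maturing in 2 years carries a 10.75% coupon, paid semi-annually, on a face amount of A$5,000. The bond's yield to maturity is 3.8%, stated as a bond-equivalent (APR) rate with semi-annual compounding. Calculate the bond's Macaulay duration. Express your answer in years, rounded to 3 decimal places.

Periodic yield y = 0.019. Discount each cash flow and weight by its period:
  t   CF        PV=CF/(1+0.019)^t    t·PV
  1       268.75       263.7390       263.7390
  2       268.75       258.8214       517.6427
  3       268.75       253.9954       761.9863
  4     5,268.75     4,886.6457    19,546.5830
  Σ                  5,663.2015    21,089.9510
Price P = Σ PV = 5,663.2015.
Macaulay duration = Σ(t·PV) / P = 21,089.9510 / 5,663.2015 = 3.72403 half-year periods.
In years: 3.72403 / 2 = 1.86202 years.

1.862 years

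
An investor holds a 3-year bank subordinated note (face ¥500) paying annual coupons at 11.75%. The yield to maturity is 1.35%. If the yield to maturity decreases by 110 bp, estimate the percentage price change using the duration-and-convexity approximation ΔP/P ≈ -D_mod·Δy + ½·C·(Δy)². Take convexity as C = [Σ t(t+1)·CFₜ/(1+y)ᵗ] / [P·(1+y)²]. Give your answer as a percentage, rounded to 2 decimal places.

With y = 0.0135:
  t   CF        PV=CF/(1+0.0135)^t    t·PV        t(t+1)·PV
  1        58.75        57.9674        57.9674         115.9349
  2        58.75        57.1953       114.3906         343.1718
  3       558.75       536.7181     1,610.1544       6,440.6177
  Σ                    651.8809     1,782.5125       6,899.7244
P = 651.8809; D_Mac = 2.73441 yrs; D_mod = 2.69799 yrs; C = 10.30424.
Duration effect: -2.69799 × (-0.011) = +0.029678
Convexity effect: 0.5 × 10.30424 × (-0.011)² = +0.0006234
ΔP/P ≈ +0.029678 + 0.0006234 = +0.030301 = +3.0301%.

+3.03%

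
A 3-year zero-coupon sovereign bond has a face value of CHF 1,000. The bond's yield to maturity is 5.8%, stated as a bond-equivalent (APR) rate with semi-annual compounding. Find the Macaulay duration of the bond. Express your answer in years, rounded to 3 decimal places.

3.000 years

A zero-coupon bond has a single cash flow at maturity, so its Macaulay duration equals its maturity: 3 years.
(Equivalently: 6 semi-annual periods ÷ 2 = 3 years.)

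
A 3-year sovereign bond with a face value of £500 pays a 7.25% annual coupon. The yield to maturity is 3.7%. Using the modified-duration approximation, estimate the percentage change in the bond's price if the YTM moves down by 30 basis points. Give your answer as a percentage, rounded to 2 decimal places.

+0.81%

Periodic yield y = 0.037. Modified duration first:
  t   CF        PV=CF/(1+0.037)^t    t·PV
  1        36.25        34.9566        34.9566
  2        36.25        33.7094        67.4187
  3       536.25       480.8737     1,442.6211
  Σ                    549.5397     1,544.9965
P = 549.5397; D_Mac = 2.81144 yrs; D_mod = 2.81144/(1+0.037) = 2.71113 yrs.
ΔP/P ≈ -D_mod · Δy = -2.71113 × (-0.003) = +0.008133 = +0.8133%.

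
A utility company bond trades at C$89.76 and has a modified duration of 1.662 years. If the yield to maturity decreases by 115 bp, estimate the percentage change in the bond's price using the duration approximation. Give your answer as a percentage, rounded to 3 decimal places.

Duration approximation: ΔP/P ≈ -D_mod · Δy = -1.662 × (-0.0115) = +0.019113.
As a percentage: +1.9113%.

+1.911%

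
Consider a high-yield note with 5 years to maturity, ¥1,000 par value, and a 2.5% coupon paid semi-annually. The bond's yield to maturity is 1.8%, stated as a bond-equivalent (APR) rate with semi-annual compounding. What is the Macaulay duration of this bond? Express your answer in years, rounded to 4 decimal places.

4.7366 years

Periodic yield y = 0.009. Discount each cash flow and weight by its period:
  t   CF        PV=CF/(1+0.009)^t    t·PV
  1        12.50        12.3885        12.3885
  2        12.50        12.2780        24.5560
  3        12.50        12.1685        36.5055
  4        12.50        12.0599        48.2398
  5        12.50        11.9524        59.7619
  6        12.50        11.8458        71.0746
  7        12.50        11.7401        82.1807
  8        12.50        11.6354        93.0831
  9        12.50        11.5316       103.7844
  10    1,012.50       925.7279     9,257.2794
  Σ                  1,033.3281     9,788.8537
Price P = Σ PV = 1,033.3281.
Macaulay duration = Σ(t·PV) / P = 9,788.8537 / 1,033.3281 = 9.47313 half-year periods.
In years: 9.47313 / 2 = 4.73657 years.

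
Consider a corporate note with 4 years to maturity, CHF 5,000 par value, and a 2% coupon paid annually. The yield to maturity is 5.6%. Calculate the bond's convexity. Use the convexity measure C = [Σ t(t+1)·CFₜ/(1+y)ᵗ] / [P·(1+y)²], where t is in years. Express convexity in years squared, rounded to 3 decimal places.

With y = 0.056:
  t   CF        PV=CF/(1+0.056)^t    t·PV        t(t+1)·PV
  1       100.00        94.6970        94.6970         189.3939
  2       100.00        89.6752       179.3503         538.0510
  3       100.00        84.9197       254.7590       1,019.0359
  4     5,100.00     4,101.2336    16,404.9343      82,024.6714
  Σ                  4,370.5254    16,933.7405      83,771.1522
P = 4,370.5254.
Convexity = Σ t(t+1)·PV / [P·(1+y)²] = 83,771.1522 / (4,370.5254 × 1.115136) = 17.18830.

17.188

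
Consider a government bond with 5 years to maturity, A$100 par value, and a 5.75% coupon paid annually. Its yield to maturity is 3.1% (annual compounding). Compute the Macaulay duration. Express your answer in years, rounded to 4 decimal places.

4.5172 years

Periodic yield y = 0.031. Discount each cash flow and weight by its year:
  t   CF        PV=CF/(1+0.031)^t    t·PV
  1         5.75         5.5771         5.5771
  2         5.75         5.4094        10.8188
  3         5.75         5.2468        15.7403
  4         5.75         5.0890        20.3560
  5       105.75        90.7793       453.8967
  Σ                    112.1016       506.3890
Price P = Σ PV = 112.1016.
Macaulay duration = Σ(t·PV) / P = 506.3890 / 112.1016 = 4.51723 years.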